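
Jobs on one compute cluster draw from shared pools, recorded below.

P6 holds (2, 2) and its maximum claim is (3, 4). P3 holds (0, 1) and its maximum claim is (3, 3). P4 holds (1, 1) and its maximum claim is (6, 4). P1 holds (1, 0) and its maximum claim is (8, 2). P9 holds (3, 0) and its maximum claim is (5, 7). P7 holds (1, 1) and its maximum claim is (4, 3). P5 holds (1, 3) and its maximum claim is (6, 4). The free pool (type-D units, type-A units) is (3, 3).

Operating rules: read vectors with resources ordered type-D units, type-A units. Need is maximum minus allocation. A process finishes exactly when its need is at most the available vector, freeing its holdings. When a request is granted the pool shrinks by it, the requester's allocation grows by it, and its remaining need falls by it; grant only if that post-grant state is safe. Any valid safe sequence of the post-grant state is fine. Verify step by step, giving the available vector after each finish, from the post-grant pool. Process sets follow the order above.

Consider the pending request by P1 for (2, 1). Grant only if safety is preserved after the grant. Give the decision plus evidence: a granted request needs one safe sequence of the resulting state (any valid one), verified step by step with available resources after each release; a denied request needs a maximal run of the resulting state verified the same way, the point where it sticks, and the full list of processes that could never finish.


DENY — the pretend-granted state is unsafe.
Key observation: after P6, P7, P3 the pool peaks at (4, 6), and each blocked process is short somewhere: P4 on type-D units; P1 on type-D units; P9 on type-A units; P5 on type-D units.
After a pretend grant, a maximal execution: P6, P7, P3 — then nothing else fits. Step-by-step check:
  pool = (1, 2)
  P6: need (1, 2) fits (1, 2); releases (2, 2), pool now (3, 4)
  P7: need (3, 2) fits (3, 4); releases (1, 1), pool now (4, 5)
  P3: need (3, 2) fits (4, 5); releases (0, 1), pool now (4, 6)
  P4 cannot run: need (5, 3) vs free (4, 6) (insufficient type-D units)
  P1 cannot run: need (5, 1) vs free (4, 6) (insufficient type-D units)
  P9 cannot run: need (2, 7) vs free (4, 6) (insufficient type-A units)
  P5 cannot run: need (5, 1) vs free (4, 6) (insufficient type-D units)
Post-grant, the permanently blocked set is P4, P1, P9 and P5.


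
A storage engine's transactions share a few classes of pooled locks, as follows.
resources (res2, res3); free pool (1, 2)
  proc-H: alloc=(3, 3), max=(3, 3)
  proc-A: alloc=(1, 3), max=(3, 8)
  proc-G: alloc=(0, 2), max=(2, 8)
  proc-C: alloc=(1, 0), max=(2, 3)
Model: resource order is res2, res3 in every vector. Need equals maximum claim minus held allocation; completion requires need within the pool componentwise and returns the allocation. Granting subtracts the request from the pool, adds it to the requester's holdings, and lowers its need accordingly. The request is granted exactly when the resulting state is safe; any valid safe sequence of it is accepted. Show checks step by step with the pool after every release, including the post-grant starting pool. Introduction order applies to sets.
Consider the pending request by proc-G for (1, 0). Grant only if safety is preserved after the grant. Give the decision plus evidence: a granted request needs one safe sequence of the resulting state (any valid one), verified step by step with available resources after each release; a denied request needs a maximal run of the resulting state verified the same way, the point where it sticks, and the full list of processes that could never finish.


GRANT — the state after the grant stays safe, e.g. via proc-H, proc-C, proc-A, proc-G.
Key observation: with (0, 2) left after the transfer, proc-H can run at once — the state stays safe.
Check on the post-grant state, step by step:
  pool = (0, 2)
  run proc-H (needs (0, 0), free (0, 2)); after release of (3, 3) the pool is (3, 5)
  run proc-C (needs (1, 3), free (3, 5)); after release of (1, 0) the pool is (4, 5)
  run proc-A (needs (2, 5), free (4, 5)); after release of (1, 3) the pool is (5, 8)
  run proc-G (needs (1, 6), free (5, 8)); after release of (1, 2) the pool is (6, 10)


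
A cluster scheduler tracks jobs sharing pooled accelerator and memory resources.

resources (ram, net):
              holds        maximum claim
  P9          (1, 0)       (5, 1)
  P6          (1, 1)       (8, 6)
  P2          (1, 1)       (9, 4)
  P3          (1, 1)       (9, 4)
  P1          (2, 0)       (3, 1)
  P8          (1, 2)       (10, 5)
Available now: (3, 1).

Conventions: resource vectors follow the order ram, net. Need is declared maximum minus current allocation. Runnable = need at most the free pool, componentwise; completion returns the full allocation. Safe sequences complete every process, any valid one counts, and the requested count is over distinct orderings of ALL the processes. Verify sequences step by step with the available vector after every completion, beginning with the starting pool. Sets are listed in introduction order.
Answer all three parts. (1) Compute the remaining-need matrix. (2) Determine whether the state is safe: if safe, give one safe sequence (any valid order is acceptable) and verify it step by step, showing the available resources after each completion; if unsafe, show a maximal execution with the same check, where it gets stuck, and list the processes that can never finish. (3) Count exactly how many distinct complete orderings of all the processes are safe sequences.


(1) Need matrix, components ordered ram, net:
  P9: (4, 1)
  P6: (7, 5)
  P2: (8, 3)
  P3: (8, 3)
  P1: (1, 1)
  P8: (9, 3)
(2) UNSAFE — no complete ordering exists.
Key observation: even finishing P1, P9 leaves just (6, 1) free — too little ram for any of the remaining processes.
Going as far as possible: P1, P9; after that, nothing fits. Walking it through:
  pool = (3, 1)
  P1 needs (1, 1) <= (3, 1) -> finishes; pool += (2, 0) = (5, 1)
  P9 needs (4, 1) <= (5, 1) -> finishes; pool += (1, 0) = (6, 1)
  blocked: P6 wants (7, 5), pool (6, 1) — not enough ram and net
  blocked: P2 wants (8, 3), pool (6, 1) — not enough ram and net
  blocked: P3 wants (8, 3), pool (6, 1) — not enough ram and net
  blocked: P8 wants (9, 3), pool (6, 1) — not enough ram and net
Never able to finish: P6, P2, P3 and P8.
(3) Precisely 0 of the possible complete orderings are safe sequences.


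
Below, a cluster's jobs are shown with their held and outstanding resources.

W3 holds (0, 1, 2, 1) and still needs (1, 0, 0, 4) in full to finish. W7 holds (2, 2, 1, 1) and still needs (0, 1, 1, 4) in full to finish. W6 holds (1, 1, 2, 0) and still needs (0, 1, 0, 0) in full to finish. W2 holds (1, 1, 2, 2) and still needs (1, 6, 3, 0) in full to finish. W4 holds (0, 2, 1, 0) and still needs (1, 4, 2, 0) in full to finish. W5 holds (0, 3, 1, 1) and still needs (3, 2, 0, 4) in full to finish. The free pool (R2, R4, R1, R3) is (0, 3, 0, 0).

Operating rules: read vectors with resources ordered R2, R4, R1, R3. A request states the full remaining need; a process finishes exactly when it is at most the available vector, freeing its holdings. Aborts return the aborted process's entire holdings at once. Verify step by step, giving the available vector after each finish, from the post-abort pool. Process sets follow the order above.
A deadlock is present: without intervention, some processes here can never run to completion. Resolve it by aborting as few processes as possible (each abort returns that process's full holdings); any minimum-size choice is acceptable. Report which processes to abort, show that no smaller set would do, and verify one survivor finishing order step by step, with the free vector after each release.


Minimum abort set: W3 and W7.
Key observation: before aborting W3 and W7, W5 was permanently blocked — no order could ever run it; afterwards it completes at step 4.
Why nothing smaller works — every single abort fails: W3 alone leaves W7 blocked (short on R3); W7 alone leaves W3 blocked (short on R3); W6 alone leaves W3 blocked (short on R3); W2 alone leaves W3 blocked (short on R3); W4 alone leaves W3 blocked (short on R3); W5 alone leaves W3 blocked (short on R3).
The survivors complete as W6, W2, W4, W5. Verifying each step (starting from the post-abort pool):
  pool = (2, 6, 3, 2)
  W6: need (0, 1, 0, 0) fits (2, 6, 3, 2); releases (1, 1, 2, 0), pool now (3, 7, 5, 2)
  W2: need (1, 6, 3, 0) fits (3, 7, 5, 2); releases (1, 1, 2, 2), pool now (4, 8, 7, 4)
  W4: need (1, 4, 2, 0) fits (4, 8, 7, 4); releases (0, 2, 1, 0), pool now (4, 10, 8, 4)
  W5: need (3, 2, 0, 4) fits (4, 10, 8, 4); releases (0, 3, 1, 1), pool now (4, 13, 9, 5)


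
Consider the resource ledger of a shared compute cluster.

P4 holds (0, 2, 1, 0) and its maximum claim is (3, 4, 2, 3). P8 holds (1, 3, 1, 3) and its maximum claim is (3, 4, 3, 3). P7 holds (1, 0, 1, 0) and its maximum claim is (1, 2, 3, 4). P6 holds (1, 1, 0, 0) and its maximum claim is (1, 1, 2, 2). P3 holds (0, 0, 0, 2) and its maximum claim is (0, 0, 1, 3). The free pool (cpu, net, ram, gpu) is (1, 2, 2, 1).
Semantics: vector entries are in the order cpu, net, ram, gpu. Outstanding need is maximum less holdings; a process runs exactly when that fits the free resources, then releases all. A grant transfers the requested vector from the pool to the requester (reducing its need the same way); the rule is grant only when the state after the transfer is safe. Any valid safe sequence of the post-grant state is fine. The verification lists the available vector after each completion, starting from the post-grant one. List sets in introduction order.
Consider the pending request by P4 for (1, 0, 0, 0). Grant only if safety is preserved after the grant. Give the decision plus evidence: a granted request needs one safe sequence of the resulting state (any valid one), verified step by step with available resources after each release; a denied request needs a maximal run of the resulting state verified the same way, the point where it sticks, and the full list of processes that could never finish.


DENY — the pretend-granted state is unsafe.
Key observation: after P3, P6 the pool peaks at (1, 3, 2, 3), and each blocked process is short somewhere: P4 on cpu; P8 on cpu; P7 on gpu.
After a pretend grant, a maximal execution: P3, P6 — then nothing else fits. Verifying each step:
  pool = (0, 2, 2, 1)
  run P3 (needs (0, 0, 1, 1), free (0, 2, 2, 1)); after release of (0, 0, 0, 2) the pool is (0, 2, 2, 3)
  run P6 (needs (0, 0, 2, 2), free (0, 2, 2, 3)); after release of (1, 1, 0, 0) the pool is (1, 3, 2, 3)
  P4 cannot run: need (2, 2, 1, 3) vs free (1, 3, 2, 3) (insufficient cpu)
  P8 cannot run: need (2, 1, 2, 0) vs free (1, 3, 2, 3) (insufficient cpu)
  P7 cannot run: need (0, 2, 2, 4) vs free (1, 3, 2, 3) (insufficient gpu)
Post-grant, the permanently blocked set is P4, P8 and P7.


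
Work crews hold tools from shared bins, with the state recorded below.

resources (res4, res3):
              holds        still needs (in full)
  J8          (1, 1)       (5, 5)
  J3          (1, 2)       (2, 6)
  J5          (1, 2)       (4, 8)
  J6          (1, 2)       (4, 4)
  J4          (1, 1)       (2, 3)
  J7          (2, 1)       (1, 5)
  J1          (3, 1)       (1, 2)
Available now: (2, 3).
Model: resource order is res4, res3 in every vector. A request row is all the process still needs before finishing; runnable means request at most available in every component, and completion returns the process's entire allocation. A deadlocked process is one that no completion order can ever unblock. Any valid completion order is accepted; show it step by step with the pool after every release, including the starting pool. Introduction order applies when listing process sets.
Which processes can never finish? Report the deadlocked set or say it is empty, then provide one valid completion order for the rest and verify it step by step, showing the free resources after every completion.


No process is deadlocked.
Key observation: J1 leads a chain of completions in which each release enables another process.
A valid finishing order for the others: J1, J6, J7, J4, J5, J3, J8. Step-by-step check:
  pool = (2, 3)
  run J1 (needs (1, 2), free (2, 3)); after release of (3, 1) the pool is (5, 4)
  run J6 (needs (4, 4), free (5, 4)); after release of (1, 2) the pool is (6, 6)
  run J7 (needs (1, 5), free (6, 6)); after release of (2, 1) the pool is (8, 7)
  run J4 (needs (2, 3), free (8, 7)); after release of (1, 1) the pool is (9, 8)
  run J5 (needs (4, 8), free (9, 8)); after release of (1, 2) the pool is (10, 10)
  run J3 (needs (2, 6), free (10, 10)); after release of (1, 2) the pool is (11, 12)
  run J8 (needs (5, 5), free (11, 12)); after release of (1, 1) the pool is (12, 13)


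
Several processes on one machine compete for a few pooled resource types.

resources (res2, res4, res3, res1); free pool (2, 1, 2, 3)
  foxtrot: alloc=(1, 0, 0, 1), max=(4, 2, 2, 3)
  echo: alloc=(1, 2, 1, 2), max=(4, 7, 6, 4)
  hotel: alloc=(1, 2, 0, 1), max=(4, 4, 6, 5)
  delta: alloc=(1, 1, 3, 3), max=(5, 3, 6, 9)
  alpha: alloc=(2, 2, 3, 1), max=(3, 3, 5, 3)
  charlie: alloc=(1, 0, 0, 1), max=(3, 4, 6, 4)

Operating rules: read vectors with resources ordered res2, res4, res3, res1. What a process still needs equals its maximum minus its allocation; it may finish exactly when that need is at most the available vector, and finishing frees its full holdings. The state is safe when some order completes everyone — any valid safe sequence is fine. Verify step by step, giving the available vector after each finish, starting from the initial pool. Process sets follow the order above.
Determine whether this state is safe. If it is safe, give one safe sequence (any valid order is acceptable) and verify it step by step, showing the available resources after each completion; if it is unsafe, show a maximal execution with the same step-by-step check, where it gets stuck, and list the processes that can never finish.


UNSAFE — no complete ordering exists.
Key observation: after alpha, foxtrot the pool peaks at (5, 3, 5, 5), and each blocked process is short somewhere: echo on res4; hotel on res3; delta on res1; charlie on res4, res3.
A maximal execution: alpha, foxtrot — then nothing else fits. Step-by-step check:
  pool = (2, 1, 2, 3)
  run alpha (needs (1, 1, 2, 2), free (2, 1, 2, 3)); after release of (2, 2, 3, 1) the pool is (4, 3, 5, 4)
  run foxtrot (needs (3, 2, 2, 2), free (4, 3, 5, 4)); after release of (1, 0, 0, 1) the pool is (5, 3, 5, 5)
  echo cannot run: need (3, 5, 5, 2) vs free (5, 3, 5, 5) (insufficient res4)
  hotel cannot run: need (3, 2, 6, 4) vs free (5, 3, 5, 5) (insufficient res3)
  delta cannot run: need (4, 2, 3, 6) vs free (5, 3, 5, 5) (insufficient res1)
  charlie cannot run: need (2, 4, 6, 3) vs free (5, 3, 5, 5) (insufficient res4 and res3)
Processes that can never finish: echo, hotel, delta and charlie.


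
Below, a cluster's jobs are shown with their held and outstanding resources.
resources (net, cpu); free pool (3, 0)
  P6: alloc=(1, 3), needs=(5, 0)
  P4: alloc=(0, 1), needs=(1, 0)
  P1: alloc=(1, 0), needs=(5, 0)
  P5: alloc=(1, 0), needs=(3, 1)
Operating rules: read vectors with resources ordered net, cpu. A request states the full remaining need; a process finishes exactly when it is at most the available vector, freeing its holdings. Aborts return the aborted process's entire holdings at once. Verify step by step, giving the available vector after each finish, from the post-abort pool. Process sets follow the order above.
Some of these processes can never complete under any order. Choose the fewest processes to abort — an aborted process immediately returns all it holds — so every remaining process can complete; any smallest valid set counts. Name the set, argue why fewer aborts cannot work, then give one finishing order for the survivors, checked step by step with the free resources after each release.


Minimum abort set: P6.
Key observation: aborting P6 returns (1, 3), and P1 — hopeless before — runs at step 2 with the returned capacity in the pool.
Why nothing smaller works: aborting no one leaves the state deadlocked as given.
One survivor order: P5, P1, P4. Verifying each step (post-abort pool first):
  pool = (4, 3)
  P5 needs (3, 1) <= (4, 3) -> finishes; pool += (1, 0) = (5, 3)
  P1 needs (5, 0) <= (5, 3) -> finishes; pool += (1, 0) = (6, 3)
  P4 needs (1, 0) <= (6, 3) -> finishes; pool += (0, 1) = (6, 4)


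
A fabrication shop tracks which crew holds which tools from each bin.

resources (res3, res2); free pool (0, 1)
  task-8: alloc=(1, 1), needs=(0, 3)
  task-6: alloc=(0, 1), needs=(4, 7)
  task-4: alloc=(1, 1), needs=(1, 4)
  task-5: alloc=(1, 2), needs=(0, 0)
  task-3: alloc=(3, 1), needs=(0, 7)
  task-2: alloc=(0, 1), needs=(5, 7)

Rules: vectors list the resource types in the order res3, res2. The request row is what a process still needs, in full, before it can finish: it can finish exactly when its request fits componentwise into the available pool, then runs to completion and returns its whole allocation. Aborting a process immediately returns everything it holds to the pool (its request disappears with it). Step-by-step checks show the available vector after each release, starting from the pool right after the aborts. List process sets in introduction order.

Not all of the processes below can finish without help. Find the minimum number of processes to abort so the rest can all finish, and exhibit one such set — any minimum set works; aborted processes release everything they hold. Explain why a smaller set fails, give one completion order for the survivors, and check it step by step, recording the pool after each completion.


The answer: abort task-3 and task-2.
Key observation: no ordering could ever have run task-6 before the abort of task-3 and task-2; with (3, 2) back in the pool it fits at step 4.
Why nothing smaller works — every single abort fails: task-8 alone leaves task-6 blocked (short on res3 and res2); task-6 alone leaves task-3 blocked (short on res2); task-4 alone leaves task-6 blocked (short on res3 and res2); task-5 alone leaves task-6 blocked (short on res3 and res2); task-3 alone leaves task-6 blocked (short on res2); task-2 alone leaves task-6 blocked (short on res3 and res2).
One survivor order: task-5, task-8, task-4, task-6. Step-by-step check (post-abort pool first):
  pool = (3, 3)
  run task-5 (needs (0, 0), free (3, 3)); after release of (1, 2) the pool is (4, 5)
  run task-8 (needs (0, 3), free (4, 5)); after release of (1, 1) the pool is (5, 6)
  run task-4 (needs (1, 4), free (5, 6)); after release of (1, 1) the pool is (6, 7)
  run task-6 (needs (4, 7), free (6, 7)); after release of (0, 1) the pool is (6, 8)


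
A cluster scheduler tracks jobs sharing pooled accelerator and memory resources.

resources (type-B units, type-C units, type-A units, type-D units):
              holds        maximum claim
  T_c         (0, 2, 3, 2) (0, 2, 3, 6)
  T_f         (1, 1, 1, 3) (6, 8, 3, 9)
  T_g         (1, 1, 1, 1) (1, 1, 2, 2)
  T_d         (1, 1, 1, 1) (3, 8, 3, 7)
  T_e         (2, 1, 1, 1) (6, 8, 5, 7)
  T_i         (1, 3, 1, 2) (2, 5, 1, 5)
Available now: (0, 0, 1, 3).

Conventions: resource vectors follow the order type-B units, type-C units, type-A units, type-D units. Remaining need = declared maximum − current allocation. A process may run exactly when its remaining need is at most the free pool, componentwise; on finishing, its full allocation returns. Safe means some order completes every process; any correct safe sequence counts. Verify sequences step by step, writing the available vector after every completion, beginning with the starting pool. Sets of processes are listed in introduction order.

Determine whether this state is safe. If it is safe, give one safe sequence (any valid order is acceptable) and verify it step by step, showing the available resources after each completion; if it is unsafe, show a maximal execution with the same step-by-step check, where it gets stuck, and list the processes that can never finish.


UNSAFE — no complete ordering exists.
Key observation: after T_g, T_c, T_i complete, (2, 6, 6, 8) is the best the pool ever gets, yet each leftover process wants more type-C units.
The run T_g, T_c, T_i cannot be extended any further. Verifying each step:
  pool = (0, 0, 1, 3)
  run T_g (needs (0, 0, 1, 1), free (0, 0, 1, 3)); after release of (1, 1, 1, 1) the pool is (1, 1, 2, 4)
  run T_c (needs (0, 0, 0, 4), free (1, 1, 2, 4)); after release of (0, 2, 3, 2) the pool is (1, 3, 5, 6)
  run T_i (needs (1, 2, 0, 3), free (1, 3, 5, 6)); after release of (1, 3, 1, 2) the pool is (2, 6, 6, 8)
  T_f still needs (5, 7, 2, 6) but only (2, 6, 6, 8) is free — short on type-B units and type-C units
  T_d still needs (2, 7, 2, 6) but only (2, 6, 6, 8) is free — short on type-C units
  T_e still needs (4, 7, 4, 6) but only (2, 6, 6, 8) is free — short on type-B units and type-C units
Permanently blocked: T_f, T_d and T_e.


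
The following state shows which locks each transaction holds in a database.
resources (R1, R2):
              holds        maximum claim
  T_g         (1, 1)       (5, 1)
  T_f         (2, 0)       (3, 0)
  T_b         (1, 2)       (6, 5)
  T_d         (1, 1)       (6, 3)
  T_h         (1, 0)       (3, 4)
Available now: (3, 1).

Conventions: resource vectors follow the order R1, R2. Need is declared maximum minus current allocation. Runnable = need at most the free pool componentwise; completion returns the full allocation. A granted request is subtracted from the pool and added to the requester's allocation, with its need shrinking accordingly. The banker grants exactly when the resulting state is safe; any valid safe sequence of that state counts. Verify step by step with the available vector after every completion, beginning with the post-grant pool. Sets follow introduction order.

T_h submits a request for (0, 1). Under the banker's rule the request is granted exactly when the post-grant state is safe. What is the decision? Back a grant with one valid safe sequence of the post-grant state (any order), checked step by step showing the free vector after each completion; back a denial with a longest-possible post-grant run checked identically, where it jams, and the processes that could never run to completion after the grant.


DENY: after the grant no complete ordering would exist.
Key observation: the pool after T_f, T_g is (6, 1); every surviving request exceeds it in R2, so progress ends there.
Pretend the grant happened; the run T_f, T_g goes as far as possible. Step-by-step check:
  pool = (3, 0)
  T_f: need (1, 0) fits (3, 0); releases (2, 0), pool now (5, 0)
  T_g: need (4, 0) fits (5, 0); releases (1, 1), pool now (6, 1)
  T_b cannot run: need (5, 3) vs free (6, 1) (insufficient R2)
  T_d cannot run: need (5, 2) vs free (6, 1) (insufficient R2)
  T_h cannot run: need (2, 3) vs free (6, 1) (insufficient R2)
Processes that could never finish after the grant: T_b, T_d and T_h.


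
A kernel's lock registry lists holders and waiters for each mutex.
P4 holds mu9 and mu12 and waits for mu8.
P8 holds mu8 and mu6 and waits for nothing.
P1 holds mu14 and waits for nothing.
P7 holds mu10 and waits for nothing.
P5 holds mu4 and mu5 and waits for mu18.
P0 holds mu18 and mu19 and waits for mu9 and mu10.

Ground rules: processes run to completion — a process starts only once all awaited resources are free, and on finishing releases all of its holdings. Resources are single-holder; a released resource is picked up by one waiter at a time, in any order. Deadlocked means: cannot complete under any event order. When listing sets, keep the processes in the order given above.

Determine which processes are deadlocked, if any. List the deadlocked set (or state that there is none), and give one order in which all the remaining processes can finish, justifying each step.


Nothing here is deadlocked.
Key observation: the wait relation is loop-free; peeling off processes with no waits unwinds the whole state.
A valid finishing order for the others: P1, P8, P7, P4, P0, P5.
Verifying each step:
  P1 waits on nothing -> runs at once and releases mu14
  P8 waits on nothing -> runs at once and releases mu8 and mu6
  P7 waits on nothing -> runs at once and releases mu10
  run P4 (all its waits — mu8 — are resolved); releases mu9 and mu12
  run P0 (all its waits — mu9 and mu10 — are resolved); releases mu18 and mu19
  run P5 (all its waits — mu18 — are resolved); releases mu4 and mu5


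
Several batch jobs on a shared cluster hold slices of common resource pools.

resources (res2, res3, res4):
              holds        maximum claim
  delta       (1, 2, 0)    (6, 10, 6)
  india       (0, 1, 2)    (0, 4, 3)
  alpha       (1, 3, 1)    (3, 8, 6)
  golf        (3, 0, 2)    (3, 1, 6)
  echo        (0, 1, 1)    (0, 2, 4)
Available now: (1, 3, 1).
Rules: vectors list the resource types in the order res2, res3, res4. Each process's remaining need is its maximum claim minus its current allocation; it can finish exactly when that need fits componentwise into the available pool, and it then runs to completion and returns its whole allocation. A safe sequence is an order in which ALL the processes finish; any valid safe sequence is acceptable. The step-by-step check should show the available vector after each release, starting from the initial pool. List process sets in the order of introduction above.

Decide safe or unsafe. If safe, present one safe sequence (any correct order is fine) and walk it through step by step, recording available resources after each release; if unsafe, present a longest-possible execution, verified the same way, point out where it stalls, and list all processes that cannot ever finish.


SAFE, for example via the order india, echo, golf, alpha, delta.
Key observation: india is the earliest step where a requested resource binds exactly: need (0, 3, 1), pool (1, 3, 1) at its turn.
Step-by-step check:
  pool = (1, 3, 1)
  india: need (0, 3, 1) fits (1, 3, 1); releases (0, 1, 2), pool now (1, 4, 3)
  echo: need (0, 1, 3) fits (1, 4, 3); releases (0, 1, 1), pool now (1, 5, 4)
  golf: need (0, 1, 4) fits (1, 5, 4); releases (3, 0, 2), pool now (4, 5, 6)
  alpha: need (2, 5, 5) fits (4, 5, 6); releases (1, 3, 1), pool now (5, 8, 7)
  delta: need (5, 8, 6) fits (5, 8, 7); releases (1, 2, 0), pool now (6, 10, 7)


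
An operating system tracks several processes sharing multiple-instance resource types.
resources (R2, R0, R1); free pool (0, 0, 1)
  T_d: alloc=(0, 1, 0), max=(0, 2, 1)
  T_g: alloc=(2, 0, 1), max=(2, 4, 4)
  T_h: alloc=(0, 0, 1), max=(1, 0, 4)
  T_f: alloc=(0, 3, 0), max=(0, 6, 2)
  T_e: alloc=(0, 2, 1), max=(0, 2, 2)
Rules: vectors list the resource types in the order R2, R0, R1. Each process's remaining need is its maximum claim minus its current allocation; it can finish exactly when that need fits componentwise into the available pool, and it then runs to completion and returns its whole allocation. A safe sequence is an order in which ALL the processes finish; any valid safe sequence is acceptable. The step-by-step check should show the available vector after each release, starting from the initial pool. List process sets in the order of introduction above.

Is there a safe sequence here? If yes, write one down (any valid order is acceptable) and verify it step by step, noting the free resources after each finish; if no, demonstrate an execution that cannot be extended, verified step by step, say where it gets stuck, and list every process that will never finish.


The state is UNSAFE.
Key observation: after T_e, T_d, T_f complete, (0, 6, 2) is the best the pool ever gets, yet each leftover process wants more R1.
Going as far as possible: T_e, T_d, T_f; after that, nothing fits. Walking it through:
  pool = (0, 0, 1)
  run T_e (needs (0, 0, 1), free (0, 0, 1)); after release of (0, 2, 1) the pool is (0, 2, 2)
  run T_d (needs (0, 1, 1), free (0, 2, 2)); after release of (0, 1, 0) the pool is (0, 3, 2)
  run T_f (needs (0, 3, 2), free (0, 3, 2)); after release of (0, 3, 0) the pool is (0, 6, 2)
  T_g cannot run: need (0, 4, 3) vs free (0, 6, 2) (insufficient R1)
  T_h cannot run: need (1, 0, 3) vs free (0, 6, 2) (insufficient R2 and R1)
Processes that can never finish: T_g and T_h.


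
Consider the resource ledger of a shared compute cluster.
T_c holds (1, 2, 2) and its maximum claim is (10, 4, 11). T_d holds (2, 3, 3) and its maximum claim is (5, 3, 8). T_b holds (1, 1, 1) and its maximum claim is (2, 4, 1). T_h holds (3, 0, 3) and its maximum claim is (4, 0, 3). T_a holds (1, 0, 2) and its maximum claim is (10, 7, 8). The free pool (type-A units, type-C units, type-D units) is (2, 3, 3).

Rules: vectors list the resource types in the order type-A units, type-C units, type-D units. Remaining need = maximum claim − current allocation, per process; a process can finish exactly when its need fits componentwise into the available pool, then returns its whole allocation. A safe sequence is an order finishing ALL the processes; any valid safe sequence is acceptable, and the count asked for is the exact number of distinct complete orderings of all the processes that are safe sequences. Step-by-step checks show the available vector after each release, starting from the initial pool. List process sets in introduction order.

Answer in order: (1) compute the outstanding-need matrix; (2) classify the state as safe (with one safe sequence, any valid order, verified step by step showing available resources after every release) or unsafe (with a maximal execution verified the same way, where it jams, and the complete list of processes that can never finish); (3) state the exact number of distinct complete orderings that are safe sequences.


(1) Need matrix, components ordered type-A units, type-C units, type-D units:
  T_c: (9, 2, 9)
  T_d: (3, 0, 5)
  T_b: (1, 3, 0)
  T_h: (1, 0, 0)
  T_a: (9, 7, 6)
(2) UNSAFE — no complete ordering exists.
Key observation: type-A units is the bottleneck — with T_b, T_h, T_d done the pool holds (8, 7, 10), short of every remaining need.
A maximal execution: T_b, T_h, T_d — then nothing else fits. Verifying each step:
  pool = (2, 3, 3)
  T_b: need (1, 3, 0) fits (2, 3, 3); releases (1, 1, 1), pool now (3, 4, 4)
  T_h: need (1, 0, 0) fits (3, 4, 4); releases (3, 0, 3), pool now (6, 4, 7)
  T_d: need (3, 0, 5) fits (6, 4, 7); releases (2, 3, 3), pool now (8, 7, 10)
  T_c cannot run: need (9, 2, 9) vs free (8, 7, 10) (insufficient type-A units)
  T_a cannot run: need (9, 7, 6) vs free (8, 7, 10) (insufficient type-A units)
Never able to finish: T_c and T_a.
(3) Exactly 0 of the possible complete orderings are safe sequences.


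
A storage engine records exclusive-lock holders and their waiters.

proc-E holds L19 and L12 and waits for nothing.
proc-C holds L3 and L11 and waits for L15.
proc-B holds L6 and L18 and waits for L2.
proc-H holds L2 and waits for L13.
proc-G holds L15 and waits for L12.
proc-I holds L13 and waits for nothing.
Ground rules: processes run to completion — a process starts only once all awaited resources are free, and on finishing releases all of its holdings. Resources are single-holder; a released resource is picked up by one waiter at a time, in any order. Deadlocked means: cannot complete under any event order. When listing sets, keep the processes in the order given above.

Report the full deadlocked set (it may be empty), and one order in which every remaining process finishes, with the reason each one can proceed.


The deadlocked set is empty.
Key observation: the wait graph is acyclic; completion cascades from the unblocked processes through everyone else.
One completion order for the rest: proc-I, proc-H, proc-B, proc-E, proc-G, proc-C.
Step-by-step check:
  run proc-I (it waits on nothing); releases L13
  proc-H: everything it awaited (L13) is free; runs, freeing L2
  proc-B: everything it awaited (L2) is free; runs, freeing L6 and L18
  run proc-E (it waits on nothing); releases L19 and L12
  proc-G: everything it awaited (L12) is free; runs, freeing L15
  proc-C: everything it awaited (L15) is free; runs, freeing L3 and L11


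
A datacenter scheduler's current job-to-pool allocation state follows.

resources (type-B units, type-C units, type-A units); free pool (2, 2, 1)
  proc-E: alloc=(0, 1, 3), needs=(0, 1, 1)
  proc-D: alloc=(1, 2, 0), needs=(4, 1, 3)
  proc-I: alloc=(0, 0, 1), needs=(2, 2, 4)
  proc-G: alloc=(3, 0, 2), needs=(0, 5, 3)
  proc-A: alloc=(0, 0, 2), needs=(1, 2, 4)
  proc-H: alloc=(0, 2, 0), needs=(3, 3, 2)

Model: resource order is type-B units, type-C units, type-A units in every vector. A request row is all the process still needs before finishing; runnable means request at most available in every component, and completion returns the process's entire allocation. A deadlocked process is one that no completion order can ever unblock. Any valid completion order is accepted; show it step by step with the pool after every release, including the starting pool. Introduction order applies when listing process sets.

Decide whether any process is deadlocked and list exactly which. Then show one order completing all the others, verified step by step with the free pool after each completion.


The deadlocked set is proc-D, proc-G and proc-H.
Key observation: after proc-E, proc-I, proc-A the pool peaks at (2, 3, 7), and each blocked process is short somewhere: proc-D on type-B units; proc-G on type-C units; proc-H on type-B units.
The rest can finish in the order proc-E, proc-I, proc-A. Step-by-step check:
  pool = (2, 2, 1)
  proc-E needs (0, 1, 1) <= (2, 2, 1) -> finishes; pool += (0, 1, 3) = (2, 3, 4)
  proc-I needs (2, 2, 4) <= (2, 3, 4) -> finishes; pool += (0, 0, 1) = (2, 3, 5)
  proc-A needs (1, 2, 4) <= (2, 3, 5) -> finishes; pool += (0, 0, 2) = (2, 3, 7)
The stuck group stays short no matter what:
  proc-D still needs (4, 1, 3) but only (2, 3, 7) is free — short on type-B units
  proc-G still needs (0, 5, 3) but only (2, 3, 7) is free — short on type-C units
  proc-H still needs (3, 3, 2) but only (2, 3, 7) is free — short on type-B units


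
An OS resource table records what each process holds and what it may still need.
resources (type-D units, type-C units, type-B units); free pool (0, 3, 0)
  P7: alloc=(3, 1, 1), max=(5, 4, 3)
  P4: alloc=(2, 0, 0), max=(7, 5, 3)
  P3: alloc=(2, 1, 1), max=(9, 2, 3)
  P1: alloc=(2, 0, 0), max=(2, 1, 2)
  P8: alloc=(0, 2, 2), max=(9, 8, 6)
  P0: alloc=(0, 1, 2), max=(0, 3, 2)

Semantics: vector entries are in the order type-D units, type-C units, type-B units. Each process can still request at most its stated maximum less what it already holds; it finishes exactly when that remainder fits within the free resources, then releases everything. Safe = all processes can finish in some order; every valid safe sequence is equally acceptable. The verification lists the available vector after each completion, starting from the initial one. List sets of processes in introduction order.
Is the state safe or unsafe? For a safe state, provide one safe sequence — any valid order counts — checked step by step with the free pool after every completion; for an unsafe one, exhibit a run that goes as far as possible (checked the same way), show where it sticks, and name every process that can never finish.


SAFE — a valid safe sequence is P0, P1, P7, P4, P3, P8.
Key observation: P1 marks the first exact bind of the order: its need (0, 1, 2) fits the free (0, 4, 2) with zero slack on a requested resource.
Check, step by step:
  pool = (0, 3, 0)
  P0 needs (0, 2, 0) <= (0, 3, 0) -> finishes; pool += (0, 1, 2) = (0, 4, 2)
  P1 needs (0, 1, 2) <= (0, 4, 2) -> finishes; pool += (2, 0, 0) = (2, 4, 2)
  P7 needs (2, 3, 2) <= (2, 4, 2) -> finishes; pool += (3, 1, 1) = (5, 5, 3)
  P4 needs (5, 5, 3) <= (5, 5, 3) -> finishes; pool += (2, 0, 0) = (7, 5, 3)
  P3 needs (7, 1, 2) <= (7, 5, 3) -> finishes; pool += (2, 1, 1) = (9, 6, 4)
  P8 needs (9, 6, 4) <= (9, 6, 4) -> finishes; pool += (0, 2, 2) = (9, 8, 6)


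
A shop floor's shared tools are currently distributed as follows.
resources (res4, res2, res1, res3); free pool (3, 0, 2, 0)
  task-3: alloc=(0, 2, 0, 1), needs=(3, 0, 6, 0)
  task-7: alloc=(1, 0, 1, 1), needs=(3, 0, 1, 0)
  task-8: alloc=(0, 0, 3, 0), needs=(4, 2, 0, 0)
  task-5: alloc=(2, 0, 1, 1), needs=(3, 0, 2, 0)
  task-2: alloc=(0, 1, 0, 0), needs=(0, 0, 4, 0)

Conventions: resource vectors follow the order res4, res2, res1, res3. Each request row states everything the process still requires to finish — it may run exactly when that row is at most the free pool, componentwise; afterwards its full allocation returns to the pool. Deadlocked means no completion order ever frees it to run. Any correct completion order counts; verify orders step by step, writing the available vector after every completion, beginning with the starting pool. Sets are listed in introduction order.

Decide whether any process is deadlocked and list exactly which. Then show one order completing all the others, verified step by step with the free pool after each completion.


Deadlocked: task-3 and task-8.
Key observation: after task-5, task-7, task-2 the pool peaks at (6, 1, 4, 2), and each blocked process is short somewhere: task-3 on res1; task-8 on res2.
A valid finishing order for the others: task-5, task-7, task-2. Walking it through:
  pool = (3, 0, 2, 0)
  run task-5 (needs (3, 0, 2, 0), free (3, 0, 2, 0)); after release of (2, 0, 1, 1) the pool is (5, 0, 3, 1)
  run task-7 (needs (3, 0, 1, 0), free (5, 0, 3, 1)); after release of (1, 0, 1, 1) the pool is (6, 0, 4, 2)
  run task-2 (needs (0, 0, 4, 0), free (6, 0, 4, 2)); after release of (0, 1, 0, 0) the pool is (6, 1, 4, 2)
The stuck group stays short no matter what:
  task-3 still needs (3, 0, 6, 0) but only (6, 1, 4, 2) is free — short on res1
  task-8 still needs (4, 2, 0, 0) but only (6, 1, 4, 2) is free — short on res2


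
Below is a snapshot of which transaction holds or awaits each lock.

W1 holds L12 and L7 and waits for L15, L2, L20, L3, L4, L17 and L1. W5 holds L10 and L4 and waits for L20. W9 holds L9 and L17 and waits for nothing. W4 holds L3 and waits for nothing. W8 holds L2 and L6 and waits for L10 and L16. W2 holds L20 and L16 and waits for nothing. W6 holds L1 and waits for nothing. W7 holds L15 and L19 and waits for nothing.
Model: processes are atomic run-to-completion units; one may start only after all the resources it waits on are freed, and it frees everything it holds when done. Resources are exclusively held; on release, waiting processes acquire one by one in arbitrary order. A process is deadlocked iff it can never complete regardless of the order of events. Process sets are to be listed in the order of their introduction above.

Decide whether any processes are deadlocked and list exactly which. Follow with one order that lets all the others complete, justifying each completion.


The deadlocked set is empty.
Key observation: the waits form no ring: some process can always run, and its releases unblock the others one by one.
A valid finishing order for the others: W2, W5, W8, W9, W7, W6, W4, W1.
Verifying each step:
  run W2 (it waits on nothing); releases L20 and L16
  run W5 (all its waits — L20 — are resolved); releases L10 and L4
  run W8 (all its waits — L10 and L16 — are resolved); releases L2 and L6
  run W9 (it waits on nothing); releases L9 and L17
  run W7 (it waits on nothing); releases L15 and L19
  run W6 (it waits on nothing); releases L1
  run W4 (it waits on nothing); releases L3
  run W1 (all its waits — L15, L2, L20, L3, L4, L17 and L1 — are resolved); releases L12 and L7


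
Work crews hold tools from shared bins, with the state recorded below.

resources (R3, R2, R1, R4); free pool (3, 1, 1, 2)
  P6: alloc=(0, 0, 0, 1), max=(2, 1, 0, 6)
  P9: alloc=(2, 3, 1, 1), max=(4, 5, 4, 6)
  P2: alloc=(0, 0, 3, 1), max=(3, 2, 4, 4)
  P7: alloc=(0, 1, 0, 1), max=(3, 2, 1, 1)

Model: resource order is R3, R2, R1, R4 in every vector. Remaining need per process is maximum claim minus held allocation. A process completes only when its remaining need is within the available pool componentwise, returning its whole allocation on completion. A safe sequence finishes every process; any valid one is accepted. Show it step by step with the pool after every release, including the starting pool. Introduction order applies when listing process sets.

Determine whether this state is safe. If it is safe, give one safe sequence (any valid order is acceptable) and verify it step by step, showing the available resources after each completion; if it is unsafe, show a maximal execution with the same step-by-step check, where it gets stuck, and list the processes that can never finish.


UNSAFE.
Key observation: the wall is R4: completing P7, P2 brings the pool only to (3, 2, 4, 4), and all the rest need more.
A maximal execution: P7, P2 — then nothing else fits. Walking it through:
  pool = (3, 1, 1, 2)
  run P7 (needs (3, 1, 1, 0), free (3, 1, 1, 2)); after release of (0, 1, 0, 1) the pool is (3, 2, 1, 3)
  run P2 (needs (3, 2, 1, 3), free (3, 2, 1, 3)); after release of (0, 0, 3, 1) the pool is (3, 2, 4, 4)
  P6 cannot run: need (2, 1, 0, 5) vs free (3, 2, 4, 4) (insufficient R4)
  P9 cannot run: need (2, 2, 3, 5) vs free (3, 2, 4, 4) (insufficient R4)
Processes that can never finish: P6 and P9.
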